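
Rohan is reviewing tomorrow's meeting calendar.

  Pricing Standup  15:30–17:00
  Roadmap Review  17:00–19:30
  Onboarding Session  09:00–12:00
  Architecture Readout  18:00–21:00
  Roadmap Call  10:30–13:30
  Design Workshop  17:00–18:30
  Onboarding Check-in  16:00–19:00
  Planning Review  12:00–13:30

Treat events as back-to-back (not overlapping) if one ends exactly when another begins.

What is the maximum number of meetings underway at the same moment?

Sort all start/end points and keep a running count:
09:00 start Onboarding Session → 1
10:30 start Roadmap Call → 2
12:00 end Onboarding Session → 1
12:00 start Planning Review → 2
13:30 end Planning Review → 1
13:30 end Roadmap Call → 0
15:30 start Pricing Standup → 1
16:00 start Onboarding Check-in → 2
17:00 end Pricing Standup → 1
17:00 start Design Workshop → 2
17:00 start Roadmap Review → 3
18:00 start Architecture Readout → 4
18:30 end Design Workshop → 3
19:00 end Onboarding Check-in → 2
19:30 end Roadmap Review → 1
21:00 end Architecture Readout → 0
Peak is 4, at 18:00 (Architecture Readout, Design Workshop, Onboarding Check-in, Roadmap Review).

4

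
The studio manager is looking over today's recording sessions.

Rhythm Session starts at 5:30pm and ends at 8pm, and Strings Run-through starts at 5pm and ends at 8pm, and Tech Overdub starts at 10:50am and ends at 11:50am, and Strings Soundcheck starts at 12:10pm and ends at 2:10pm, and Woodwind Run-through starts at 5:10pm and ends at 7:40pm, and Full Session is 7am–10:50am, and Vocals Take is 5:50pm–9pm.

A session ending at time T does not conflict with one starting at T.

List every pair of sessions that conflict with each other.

Two intervals overlap when each starts before the other ends.
Sorted by start: Full Session, Tech Overdub, Strings Soundcheck, Strings Run-through, Woodwind Run-through, Rhythm Session, Vocals Take.
Tech Overdub starts exactly when Full Session ends (back-to-back, no overlap), so Full Session has no further overlaps.
Strings Soundcheck starts after Tech Overdub ends, so Tech Overdub has no further overlaps.
Strings Run-through starts after Strings Soundcheck ends, so Strings Soundcheck has no further overlaps.
Woodwind Run-through starts before Strings Run-through ends → Strings Run-through and Woodwind Run-through overlap.
Rhythm Session starts before Strings Run-through ends → Strings Run-through and Rhythm Session overlap.
Vocals Take starts before Strings Run-through ends → Strings Run-through and Vocals Take overlap.
Rhythm Session starts before Woodwind Run-through ends → Woodwind Run-through and Rhythm Session overlap.
Vocals Take starts before Woodwind Run-through ends → Woodwind Run-through and Vocals Take overlap.
Vocals Take starts before Rhythm Session ends → Rhythm Session and Vocals Take overlap.

Rhythm Session & Strings Run-through, Rhythm Session & Vocals Take, Rhythm Session & Woodwind Run-through, Strings Run-through & Vocals Take, Strings Run-through & Woodwind Run-through, Vocals Take & Woodwind Run-through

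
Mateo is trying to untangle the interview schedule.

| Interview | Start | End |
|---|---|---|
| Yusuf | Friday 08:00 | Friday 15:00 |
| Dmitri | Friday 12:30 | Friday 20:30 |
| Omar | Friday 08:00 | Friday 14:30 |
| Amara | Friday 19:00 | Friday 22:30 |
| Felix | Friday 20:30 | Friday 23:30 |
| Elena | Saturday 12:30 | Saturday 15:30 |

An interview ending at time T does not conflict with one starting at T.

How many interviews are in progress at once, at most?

Walk through starts and ends in time order (an end at T is processed before a start at T):
Friday 08:00 start Omar → 1
Friday 08:00 start Yusuf → 2
Friday 12:30 start Dmitri → 3
Friday 14:30 end Omar → 2
Friday 15:00 end Yusuf → 1
Friday 19:00 start Amara → 2
Friday 20:30 end Dmitri → 1
Friday 20:30 start Felix → 2
Friday 22:30 end Amara → 1
Friday 23:30 end Felix → 0
Saturday 12:30 start Elena → 1
Saturday 15:30 end Elena → 0
Peak is 3, at Friday 12:30 (Dmitri, Omar, Yusuf).

3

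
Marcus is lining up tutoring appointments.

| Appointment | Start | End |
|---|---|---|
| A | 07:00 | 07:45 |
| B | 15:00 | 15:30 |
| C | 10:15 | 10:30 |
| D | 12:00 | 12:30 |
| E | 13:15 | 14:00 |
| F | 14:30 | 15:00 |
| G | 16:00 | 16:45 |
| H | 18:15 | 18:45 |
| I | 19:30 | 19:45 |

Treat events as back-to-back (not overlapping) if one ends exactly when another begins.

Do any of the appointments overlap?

Sorted by start: A, C, D, E, F, B, G, H, I.
C starts after A ends; A is clear from here.
D starts after C ends; C is clear from here.
E starts after D ends; D is clear from here.
F starts after E ends; E is clear from here.
B starts exactly when F ends (back-to-back, no overlap); F is clear from here.
G starts after B ends; B is clear from here.
H starts after G ends; G is clear from here.
I starts after H ends.
Every pair is clear; the schedule has no overlaps.

No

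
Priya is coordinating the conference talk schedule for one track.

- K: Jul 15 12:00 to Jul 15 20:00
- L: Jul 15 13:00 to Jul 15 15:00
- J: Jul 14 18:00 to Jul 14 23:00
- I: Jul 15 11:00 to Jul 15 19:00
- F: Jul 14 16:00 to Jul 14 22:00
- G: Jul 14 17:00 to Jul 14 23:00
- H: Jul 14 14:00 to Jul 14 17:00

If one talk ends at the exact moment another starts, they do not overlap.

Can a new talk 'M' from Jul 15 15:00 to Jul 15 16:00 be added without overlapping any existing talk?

No — it overlaps I, K

H: ends Jul 14 17:00 at or before M starts Jul 15 15:00 → clear.
F: ends Jul 14 22:00 at or before M starts Jul 15 15:00 → clear.
G: ends Jul 14 23:00 at or before M starts Jul 15 15:00 → clear.
J: ends Jul 14 23:00 at or before M starts Jul 15 15:00 → clear.
I: starts Jul 15 11:00 before M ends Jul 15 16:00, and ends Jul 15 19:00 after M starts Jul 15 15:00 → overlap.
K: starts Jul 15 12:00 before M ends Jul 15 16:00, and ends Jul 15 20:00 after M starts Jul 15 15:00 → overlap.
L: ends Jul 15 15:00 at or before M starts Jul 15 15:00 → clear.
M overlaps I, K.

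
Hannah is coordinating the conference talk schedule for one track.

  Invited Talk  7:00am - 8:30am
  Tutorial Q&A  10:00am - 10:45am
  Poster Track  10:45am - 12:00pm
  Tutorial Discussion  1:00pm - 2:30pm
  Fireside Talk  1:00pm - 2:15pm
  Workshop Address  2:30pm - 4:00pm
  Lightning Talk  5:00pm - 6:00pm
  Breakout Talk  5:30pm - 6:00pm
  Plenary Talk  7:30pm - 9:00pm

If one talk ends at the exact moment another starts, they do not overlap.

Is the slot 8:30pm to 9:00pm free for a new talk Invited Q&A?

No — it overlaps Plenary Talk

Invited Talk: ends 8:30am at or before Invited Q&A starts 8:30pm → clear.
Tutorial Q&A: ends 10:45am at or before Invited Q&A starts 8:30pm → clear.
Poster Track: ends 12:00pm at or before Invited Q&A starts 8:30pm → clear.
Tutorial Discussion: ends 2:30pm at or before Invited Q&A starts 8:30pm → clear.
Fireside Talk: ends 2:15pm at or before Invited Q&A starts 8:30pm → clear.
Workshop Address: ends 4:00pm at or before Invited Q&A starts 8:30pm → clear.
Lightning Talk: ends 6:00pm at or before Invited Q&A starts 8:30pm → clear.
Breakout Talk: ends 6:00pm at or before Invited Q&A starts 8:30pm → clear.
Plenary Talk: starts 7:30pm before Invited Q&A ends 9:00pm, and ends 9:00pm after Invited Q&A starts 8:30pm → overlap.
Invited Q&A overlaps Plenary Talk.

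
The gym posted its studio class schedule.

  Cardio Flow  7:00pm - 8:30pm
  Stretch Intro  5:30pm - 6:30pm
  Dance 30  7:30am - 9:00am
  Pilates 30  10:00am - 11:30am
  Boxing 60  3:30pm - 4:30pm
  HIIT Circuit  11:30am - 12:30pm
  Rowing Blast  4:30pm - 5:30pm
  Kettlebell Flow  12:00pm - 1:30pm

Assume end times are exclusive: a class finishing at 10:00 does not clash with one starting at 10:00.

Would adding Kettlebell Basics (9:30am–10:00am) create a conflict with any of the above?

No — it doesn't clash with anything

Dance 30: ends 9:00am at or before Kettlebell Basics starts 9:30am → clear.
Pilates 30: starts 10:00am at or after Kettlebell Basics ends 10:00am → clear.
HIIT Circuit: starts 11:30am at or after Kettlebell Basics ends 10:00am → clear.
Kettlebell Flow: starts 12:00pm at or after Kettlebell Basics ends 10:00am → clear.
Boxing 60: starts 3:30pm at or after Kettlebell Basics ends 10:00am → clear.
Rowing Blast: starts 4:30pm at or after Kettlebell Basics ends 10:00am → clear.
Stretch Intro: starts 5:30pm at or after Kettlebell Basics ends 10:00am → clear.
Cardio Flow: starts 7:00pm at or after Kettlebell Basics ends 10:00am → clear.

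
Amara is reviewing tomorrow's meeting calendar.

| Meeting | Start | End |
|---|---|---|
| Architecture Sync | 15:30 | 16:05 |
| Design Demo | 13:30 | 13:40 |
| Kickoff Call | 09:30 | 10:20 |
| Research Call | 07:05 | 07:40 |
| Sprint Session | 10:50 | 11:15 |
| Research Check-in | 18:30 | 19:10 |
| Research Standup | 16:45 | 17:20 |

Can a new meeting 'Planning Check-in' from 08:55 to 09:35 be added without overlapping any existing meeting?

Research Call: ends 07:40 at or before Planning Check-in starts 08:55 → clear.
Kickoff Call: starts 09:30 before Planning Check-in ends 09:35, and ends 10:20 after Planning Check-in starts 08:55 → overlap.
Sprint Session: starts 10:50 at or after Planning Check-in ends 09:35 → clear.
Design Demo: starts 13:30 at or after Planning Check-in ends 09:35 → clear.
Architecture Sync: starts 15:30 at or after Planning Check-in ends 09:35 → clear.
Research Standup: starts 16:45 at or after Planning Check-in ends 09:35 → clear.
Research Check-in: starts 18:30 at or after Planning Check-in ends 09:35 → clear.
Planning Check-in overlaps Kickoff Call.

No — it overlaps Kickoff Call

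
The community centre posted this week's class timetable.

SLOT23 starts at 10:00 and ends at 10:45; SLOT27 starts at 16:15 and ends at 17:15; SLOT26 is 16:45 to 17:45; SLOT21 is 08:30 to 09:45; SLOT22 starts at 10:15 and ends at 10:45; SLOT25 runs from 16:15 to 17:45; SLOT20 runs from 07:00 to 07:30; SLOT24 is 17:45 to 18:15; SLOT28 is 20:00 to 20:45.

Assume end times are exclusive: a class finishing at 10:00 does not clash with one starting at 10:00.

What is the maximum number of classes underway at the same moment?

3

Walk through starts and ends in time order (an end at T is processed before a start at T):
07:00 start SLOT20 → 1
07:30 end SLOT20 → 0
08:30 start SLOT21 → 1
09:45 end SLOT21 → 0
10:00 start SLOT23 → 1
10:15 start SLOT22 → 2
10:45 end SLOT22 → 1
10:45 end SLOT23 → 0
16:15 start SLOT25 → 1
16:15 start SLOT27 → 2
16:45 start SLOT26 → 3
17:15 end SLOT27 → 2
17:45 end SLOT25 → 1
17:45 end SLOT26 → 0
17:45 start SLOT24 → 1
18:15 end SLOT24 → 0
20:00 start SLOT28 → 1
20:45 end SLOT28 → 0
Peak is 3, at 16:45 (SLOT25, SLOT26, SLOT27).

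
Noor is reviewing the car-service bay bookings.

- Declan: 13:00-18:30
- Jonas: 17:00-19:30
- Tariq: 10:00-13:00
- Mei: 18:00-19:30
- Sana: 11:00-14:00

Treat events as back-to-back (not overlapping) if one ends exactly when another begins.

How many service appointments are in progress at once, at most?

Sweep the timeline, counting +1 at each start and −1 at each end (ends before starts at a tie):
10:00 start Tariq → 1
11:00 start Sana → 2
13:00 end Tariq → 1
13:00 start Declan → 2
14:00 end Sana → 1
17:00 start Jonas → 2
18:00 start Mei → 3
18:30 end Declan → 2
19:30 end Jonas → 1
19:30 end Mei → 0
Peak is 3, at 18:00 (Declan, Jonas, Mei).

3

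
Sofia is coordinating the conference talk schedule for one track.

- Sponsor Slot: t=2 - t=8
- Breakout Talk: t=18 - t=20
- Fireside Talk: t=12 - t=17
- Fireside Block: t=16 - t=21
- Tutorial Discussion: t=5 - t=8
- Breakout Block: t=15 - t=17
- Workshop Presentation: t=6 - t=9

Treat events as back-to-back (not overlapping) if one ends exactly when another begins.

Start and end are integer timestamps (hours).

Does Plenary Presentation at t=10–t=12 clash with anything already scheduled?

Sponsor Slot: ends t=8 at or before Plenary Presentation starts t=10 → clear.
Tutorial Discussion: ends t=8 at or before Plenary Presentation starts t=10 → clear.
Workshop Presentation: ends t=9 at or before Plenary Presentation starts t=10 → clear.
Fireside Talk: starts t=12 at or after Plenary Presentation ends t=12 → clear.
Breakout Block: starts t=15 at or after Plenary Presentation ends t=12 → clear.
Fireside Block: starts t=16 at or after Plenary Presentation ends t=12 → clear.
Breakout Talk: starts t=18 at or after Plenary Presentation ends t=12 → clear.

No — it doesn't clash with anything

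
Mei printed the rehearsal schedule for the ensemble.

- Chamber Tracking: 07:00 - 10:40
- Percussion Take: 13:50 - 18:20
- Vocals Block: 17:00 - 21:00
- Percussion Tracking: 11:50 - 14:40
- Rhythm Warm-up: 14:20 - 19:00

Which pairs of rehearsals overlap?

Percussion Take & Percussion Tracking, Percussion Take & Rhythm Warm-up, Percussion Take & Vocals Block, Percussion Tracking & Rhythm Warm-up, Rhythm Warm-up & Vocals Block

Sorted by start: Chamber Tracking, Percussion Tracking, Percussion Take, Rhythm Warm-up, Vocals Block.
Percussion Tracking starts after Chamber Tracking ends; Chamber Tracking is clear from here.
Percussion Take starts before Percussion Tracking ends → Percussion Tracking and Percussion Take overlap.
Rhythm Warm-up starts before Percussion Tracking ends → Percussion Tracking and Rhythm Warm-up overlap.
Vocals Block starts after Percussion Tracking ends.
Rhythm Warm-up starts before Percussion Take ends → Percussion Take and Rhythm Warm-up overlap.
Vocals Block starts before Percussion Take ends → Percussion Take and Vocals Block overlap.
Vocals Block starts before Rhythm Warm-up ends → Rhythm Warm-up and Vocals Block overlap.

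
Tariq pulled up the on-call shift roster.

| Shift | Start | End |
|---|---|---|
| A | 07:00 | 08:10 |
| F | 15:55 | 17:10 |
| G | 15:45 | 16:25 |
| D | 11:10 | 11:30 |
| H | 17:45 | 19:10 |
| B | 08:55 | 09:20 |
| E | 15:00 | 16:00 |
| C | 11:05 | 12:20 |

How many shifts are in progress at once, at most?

Sweep the timeline, counting +1 at each start and −1 at each end (ends before starts at a tie):
07:00 start A → 1
08:10 end A → 0
08:55 start B → 1
09:20 end B → 0
11:05 start C → 1
11:10 start D → 2
11:30 end D → 1
12:20 end C → 0
15:00 start E → 1
15:45 start G → 2
15:55 start F → 3
16:00 end E → 2
16:25 end G → 1
17:10 end F → 0
17:45 start H → 1
19:10 end H → 0
Peak is 3, at 15:55 (E, F, G).

3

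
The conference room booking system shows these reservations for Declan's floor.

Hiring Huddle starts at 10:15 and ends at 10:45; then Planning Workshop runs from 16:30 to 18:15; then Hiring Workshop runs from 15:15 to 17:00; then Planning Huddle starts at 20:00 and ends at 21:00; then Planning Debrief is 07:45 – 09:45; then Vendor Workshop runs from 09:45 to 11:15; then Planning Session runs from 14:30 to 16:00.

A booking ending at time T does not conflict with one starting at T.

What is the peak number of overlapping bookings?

Walk through starts and ends in time order (an end at T is processed before a start at T):
07:45 start Planning Debrief → 1
09:45 end Planning Debrief → 0
09:45 start Vendor Workshop → 1
10:15 start Hiring Huddle → 2
10:45 end Hiring Huddle → 1
11:15 end Vendor Workshop → 0
14:30 start Planning Session → 1
15:15 start Hiring Workshop → 2
16:00 end Planning Session → 1
16:30 start Planning Workshop → 2
17:00 end Hiring Workshop → 1
18:15 end Planning Workshop → 0
20:00 start Planning Huddle → 1
21:00 end Planning Huddle → 0
Peak is 2, at 10:15 (Hiring Huddle, Vendor Workshop).

2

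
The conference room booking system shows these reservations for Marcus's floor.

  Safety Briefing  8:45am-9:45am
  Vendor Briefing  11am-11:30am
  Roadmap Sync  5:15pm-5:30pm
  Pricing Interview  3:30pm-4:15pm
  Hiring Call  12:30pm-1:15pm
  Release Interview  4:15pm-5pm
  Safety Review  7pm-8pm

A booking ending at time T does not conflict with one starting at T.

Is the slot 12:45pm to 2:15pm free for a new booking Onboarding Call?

No — it overlaps Hiring Call

Safety Briefing: ends 9:45am at or before Onboarding Call starts 12:45pm → clear.
Vendor Briefing: ends 11:30am at or before Onboarding Call starts 12:45pm → clear.
Hiring Call: starts 12:30pm before Onboarding Call ends 2:15pm, and ends 1:15pm after Onboarding Call starts 12:45pm → overlap.
Pricing Interview: starts 3:30pm at or after Onboarding Call ends 2:15pm → clear.
Release Interview: starts 4:15pm at or after Onboarding Call ends 2:15pm → clear.
Roadmap Sync: starts 5:15pm at or after Onboarding Call ends 2:15pm → clear.
Safety Review: starts 7pm at or after Onboarding Call ends 2:15pm → clear.
Onboarding Call overlaps Hiring Call.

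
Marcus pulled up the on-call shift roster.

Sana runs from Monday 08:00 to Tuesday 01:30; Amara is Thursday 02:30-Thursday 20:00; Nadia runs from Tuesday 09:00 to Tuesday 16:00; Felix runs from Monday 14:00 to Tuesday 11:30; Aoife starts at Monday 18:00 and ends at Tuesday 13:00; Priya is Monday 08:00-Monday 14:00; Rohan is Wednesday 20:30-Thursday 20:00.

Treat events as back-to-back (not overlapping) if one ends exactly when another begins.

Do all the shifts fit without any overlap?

Check each pair: they overlap iff neither finishes before the other starts.
Sorted by start: Sana, Priya, Felix, Aoife, Nadia, Rohan, Amara.
Priya starts before Sana ends → Sana and Priya overlap.
That's a conflict, so the schedule is not conflict-free.

No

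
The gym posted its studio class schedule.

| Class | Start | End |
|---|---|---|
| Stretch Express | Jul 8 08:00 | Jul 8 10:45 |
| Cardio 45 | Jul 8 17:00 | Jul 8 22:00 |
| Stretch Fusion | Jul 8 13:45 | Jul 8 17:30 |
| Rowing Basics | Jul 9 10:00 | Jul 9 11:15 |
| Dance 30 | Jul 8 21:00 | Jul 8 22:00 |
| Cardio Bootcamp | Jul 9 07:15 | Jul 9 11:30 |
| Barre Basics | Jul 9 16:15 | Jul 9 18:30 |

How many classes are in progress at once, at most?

2

Sweep the timeline, counting +1 at each start and −1 at each end (ends before starts at a tie):
Jul 8 08:00 start Stretch Express → 1
Jul 8 10:45 end Stretch Express → 0
Jul 8 13:45 start Stretch Fusion → 1
Jul 8 17:00 start Cardio 45 → 2
Jul 8 17:30 end Stretch Fusion → 1
Jul 8 21:00 start Dance 30 → 2
Jul 8 22:00 end Cardio 45 → 1
Jul 8 22:00 end Dance 30 → 0
Jul 9 07:15 start Cardio Bootcamp → 1
Jul 9 10:00 start Rowing Basics → 2
Jul 9 11:15 end Rowing Basics → 1
Jul 9 11:30 end Cardio Bootcamp → 0
Jul 9 16:15 start Barre Basics → 1
Jul 9 18:30 end Barre Basics → 0
Peak is 2, at Jul 8 17:00 (Cardio 45, Stretch Fusion).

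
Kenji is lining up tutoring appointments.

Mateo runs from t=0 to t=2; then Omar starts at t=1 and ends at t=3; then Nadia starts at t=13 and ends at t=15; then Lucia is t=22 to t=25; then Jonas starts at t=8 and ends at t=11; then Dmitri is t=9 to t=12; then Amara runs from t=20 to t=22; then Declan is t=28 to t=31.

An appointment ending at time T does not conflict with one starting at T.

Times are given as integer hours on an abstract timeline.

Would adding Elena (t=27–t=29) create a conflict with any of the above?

Mateo: ends t=2 at or before Elena starts t=27 → clear.
Omar: ends t=3 at or before Elena starts t=27 → clear.
Jonas: ends t=11 at or before Elena starts t=27 → clear.
Dmitri: ends t=12 at or before Elena starts t=27 → clear.
Nadia: ends t=15 at or before Elena starts t=27 → clear.
Amara: ends t=22 at or before Elena starts t=27 → clear.
Lucia: ends t=25 at or before Elena starts t=27 → clear.
Declan: starts t=28 before Elena ends t=29, and ends t=31 after Elena starts t=27 → overlap.
Elena overlaps Declan.

Yes — it overlaps Declan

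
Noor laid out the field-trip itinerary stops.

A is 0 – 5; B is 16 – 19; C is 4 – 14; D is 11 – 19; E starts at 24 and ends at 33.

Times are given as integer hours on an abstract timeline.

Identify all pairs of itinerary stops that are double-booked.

Sorted by start: A, C, D, B, E.
C starts before A ends → A and C overlap.
D starts after A ends, so A has no further overlaps.
D starts before C ends → C and D overlap.
B starts after C ends, so C has no further overlaps.
B starts before D ends → D and B overlap.
E starts after D ends.
E starts after B ends.

A & C, B & D, C & D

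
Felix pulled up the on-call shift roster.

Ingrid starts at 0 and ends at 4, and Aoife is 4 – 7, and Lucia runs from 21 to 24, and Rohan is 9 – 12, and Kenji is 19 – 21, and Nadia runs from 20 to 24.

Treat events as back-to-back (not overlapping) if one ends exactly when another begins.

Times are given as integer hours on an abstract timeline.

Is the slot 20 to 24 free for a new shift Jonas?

No — it overlaps Kenji, Lucia, Nadia

Ingrid: ends 4 at or before Jonas starts 20 → clear.
Aoife: ends 7 at or before Jonas starts 20 → clear.
Rohan: ends 12 at or before Jonas starts 20 → clear.
Kenji: starts 19 before Jonas ends 24, and ends 21 after Jonas starts 20 → overlap.
Nadia: starts 20 before Jonas ends 24, and ends 24 after Jonas starts 20 → overlap.
Lucia: starts 21 before Jonas ends 24, and ends 24 after Jonas starts 20 → overlap.
Jonas overlaps Lucia, Kenji, Nadia.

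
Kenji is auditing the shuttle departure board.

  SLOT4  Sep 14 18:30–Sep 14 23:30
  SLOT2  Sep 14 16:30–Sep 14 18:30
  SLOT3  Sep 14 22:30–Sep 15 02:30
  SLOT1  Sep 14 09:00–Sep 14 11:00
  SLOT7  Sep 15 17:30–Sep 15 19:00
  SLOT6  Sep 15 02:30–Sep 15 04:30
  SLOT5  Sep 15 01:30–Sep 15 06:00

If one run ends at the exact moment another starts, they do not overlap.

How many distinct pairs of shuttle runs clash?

Sorted by start: SLOT1, SLOT2, SLOT4, SLOT3, SLOT5, SLOT6, SLOT7.
SLOT2 starts after SLOT1 ends, so SLOT1 has no further overlaps.
SLOT4 starts exactly when SLOT2 ends (back-to-back, no overlap), so SLOT2 has no further overlaps.
SLOT3 starts before SLOT4 ends → SLOT4 and SLOT3 overlap.
SLOT5 starts after SLOT4 ends, so SLOT4 has no further overlaps.
SLOT5 starts before SLOT3 ends → SLOT3 and SLOT5 overlap.
SLOT6 starts exactly when SLOT3 ends (back-to-back, no overlap), so SLOT3 has no further overlaps.
SLOT6 starts before SLOT5 ends → SLOT5 and SLOT6 overlap.
SLOT7 starts after SLOT5 ends.
SLOT7 starts after SLOT6 ends.
Overlapping pairs: SLOT3 & SLOT4, SLOT3 & SLOT5, SLOT5 & SLOT6 — 3 in total.

3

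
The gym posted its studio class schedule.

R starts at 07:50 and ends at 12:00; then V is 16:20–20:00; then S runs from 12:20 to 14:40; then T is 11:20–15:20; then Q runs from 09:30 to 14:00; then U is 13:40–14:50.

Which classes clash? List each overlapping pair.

Q & R, Q & S, Q & T, Q & U, R & T, S & T, S & U, T & U

Sorted by start: R, Q, T, S, U, V.
Q starts before R ends → R and Q overlap.
T starts before R ends → R and T overlap.
S starts after R ends; R is clear from here.
T starts before Q ends → Q and T overlap.
S starts before Q ends → Q and S overlap.
U starts before Q ends → Q and U overlap.
V starts after Q ends.
S starts before T ends → T and S overlap.
U starts before T ends → T and U overlap.
V starts after T ends.
U starts before S ends → S and U overlap.
V starts after S ends.
V starts after U ends.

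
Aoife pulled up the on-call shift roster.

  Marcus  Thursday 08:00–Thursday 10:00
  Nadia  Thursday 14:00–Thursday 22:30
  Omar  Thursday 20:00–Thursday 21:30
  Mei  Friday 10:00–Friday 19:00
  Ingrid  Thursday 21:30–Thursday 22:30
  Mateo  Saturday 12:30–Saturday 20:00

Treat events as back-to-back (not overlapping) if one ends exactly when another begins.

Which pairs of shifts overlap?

Check each pair: they overlap iff neither finishes before the other starts.
Sorted by start: Marcus, Nadia, Omar, Ingrid, Mei, Mateo.
Nadia starts after Marcus ends — done with Marcus.
Omar starts before Nadia ends → Nadia and Omar overlap.
Ingrid starts before Nadia ends → Nadia and Ingrid overlap.
Mei starts after Nadia ends — done with Nadia.
Ingrid starts exactly when Omar ends (back-to-back, no overlap) — done with Omar.
Mei starts after Ingrid ends — done with Ingrid.
Mateo starts after Mei ends.

Ingrid & Nadia, Nadia & Omar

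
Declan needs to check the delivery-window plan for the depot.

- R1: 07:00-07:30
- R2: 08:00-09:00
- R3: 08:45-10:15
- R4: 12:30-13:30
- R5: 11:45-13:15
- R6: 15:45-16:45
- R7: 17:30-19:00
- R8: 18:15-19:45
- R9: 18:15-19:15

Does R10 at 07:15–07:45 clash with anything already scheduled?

R1: starts 07:00 before R10 ends 07:45, and ends 07:30 after R10 starts 07:15 → overlap.
R2: starts 08:00 at or after R10 ends 07:45 → clear.
R3: starts 08:45 at or after R10 ends 07:45 → clear.
R5: starts 11:45 at or after R10 ends 07:45 → clear.
R4: starts 12:30 at or after R10 ends 07:45 → clear.
R6: starts 15:45 at or after R10 ends 07:45 → clear.
R7: starts 17:30 at or after R10 ends 07:45 → clear.
R8: starts 18:15 at or after R10 ends 07:45 → clear.
R9: starts 18:15 at or after R10 ends 07:45 → clear.
R10 overlaps R1.

Yes — it overlaps R1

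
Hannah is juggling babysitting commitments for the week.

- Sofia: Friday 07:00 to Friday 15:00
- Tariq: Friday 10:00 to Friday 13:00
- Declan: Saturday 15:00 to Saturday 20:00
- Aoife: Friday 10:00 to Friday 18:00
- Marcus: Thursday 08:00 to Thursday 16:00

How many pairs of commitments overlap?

3

Sorted by start: Marcus, Sofia, Aoife, Tariq, Declan.
Sofia starts after Marcus ends; Marcus is clear from here.
Aoife starts before Sofia ends → Sofia and Aoife overlap.
Tariq starts before Sofia ends → Sofia and Tariq overlap.
Declan starts after Sofia ends.
Tariq starts before Aoife ends → Aoife and Tariq overlap.
Declan starts after Aoife ends.
Declan starts after Tariq ends.
Overlapping pairs: Aoife & Sofia, Aoife & Tariq, Sofia & Tariq — 3 in total.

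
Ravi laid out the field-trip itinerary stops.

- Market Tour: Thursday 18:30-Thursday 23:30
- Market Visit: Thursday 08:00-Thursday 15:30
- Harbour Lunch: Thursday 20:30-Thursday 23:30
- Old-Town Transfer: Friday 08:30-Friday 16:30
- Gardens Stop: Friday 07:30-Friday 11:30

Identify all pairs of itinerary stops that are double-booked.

Gardens Stop & Old-Town Transfer, Harbour Lunch & Market Tour

Two intervals overlap when each starts before the other ends.
Sorted by start: Market Visit, Market Tour, Harbour Lunch, Gardens Stop, Old-Town Transfer.
Market Tour starts after Market Visit ends, so nothing later overlaps Market Visit either.
Harbour Lunch starts before Market Tour ends → Market Tour and Harbour Lunch overlap.
Gardens Stop starts after Market Tour ends, so nothing later overlaps Market Tour either.
Gardens Stop starts after Harbour Lunch ends, so nothing later overlaps Harbour Lunch either.
Old-Town Transfer starts before Gardens Stop ends → Gardens Stop and Old-Town Transfer overlap.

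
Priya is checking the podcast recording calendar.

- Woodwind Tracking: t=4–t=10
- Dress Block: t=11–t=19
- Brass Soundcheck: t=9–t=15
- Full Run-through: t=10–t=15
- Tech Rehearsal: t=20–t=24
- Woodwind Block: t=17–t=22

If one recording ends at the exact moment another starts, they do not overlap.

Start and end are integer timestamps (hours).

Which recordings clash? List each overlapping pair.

Sorted by start: Woodwind Tracking, Brass Soundcheck, Full Run-through, Dress Block, Woodwind Block, Tech Rehearsal.
Brass Soundcheck starts before Woodwind Tracking ends → Woodwind Tracking and Brass Soundcheck overlap.
Full Run-through starts exactly when Woodwind Tracking ends (back-to-back, no overlap); Woodwind Tracking is clear from here.
Full Run-through starts before Brass Soundcheck ends → Brass Soundcheck and Full Run-through overlap.
Dress Block starts before Brass Soundcheck ends → Brass Soundcheck and Dress Block overlap.
Woodwind Block starts after Brass Soundcheck ends; Brass Soundcheck is clear from here.
Dress Block starts before Full Run-through ends → Full Run-through and Dress Block overlap.
Woodwind Block starts after Full Run-through ends; Full Run-through is clear from here.
Woodwind Block starts before Dress Block ends → Dress Block and Woodwind Block overlap.
Tech Rehearsal starts after Dress Block ends.
Tech Rehearsal starts before Woodwind Block ends → Woodwind Block and Tech Rehearsal overlap.

Brass Soundcheck & Dress Block, Brass Soundcheck & Full Run-through, Brass Soundcheck & Woodwind Tracking, Dress Block & Full Run-through, Dress Block & Woodwind Block, Tech Rehearsal & Woodwind Block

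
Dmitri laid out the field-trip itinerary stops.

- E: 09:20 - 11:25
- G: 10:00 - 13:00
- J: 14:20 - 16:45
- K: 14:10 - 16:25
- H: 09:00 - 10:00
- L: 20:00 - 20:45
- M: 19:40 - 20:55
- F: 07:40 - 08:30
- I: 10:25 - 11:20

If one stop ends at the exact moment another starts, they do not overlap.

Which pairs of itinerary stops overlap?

E & G, E & H, E & I, G & I, J & K, L & M

Sorted by start: F, H, E, G, I, K, J, M, L.
H starts after F ends, so nothing later overlaps F either.
E starts before H ends → H and E overlap.
G starts exactly when H ends (back-to-back, no overlap), so nothing later overlaps H either.
G starts before E ends → E and G overlap.
I starts before E ends → E and I overlap.
K starts after E ends, so nothing later overlaps E either.
I starts before G ends → G and I overlap.
K starts after G ends, so nothing later overlaps G either.
K starts after I ends, so nothing later overlaps I either.
J starts before K ends → K and J overlap.
M starts after K ends, so nothing later overlaps K either.
M starts after J ends, so nothing later overlaps J either.
L starts before M ends → M and L overlap.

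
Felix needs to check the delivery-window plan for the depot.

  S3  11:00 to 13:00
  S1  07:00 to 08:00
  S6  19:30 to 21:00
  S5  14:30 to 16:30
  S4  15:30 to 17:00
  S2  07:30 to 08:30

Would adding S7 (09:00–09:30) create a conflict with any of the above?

S1: ends 08:00 at or before S7 starts 09:00 → clear.
S2: ends 08:30 at or before S7 starts 09:00 → clear.
S3: starts 11:00 at or after S7 ends 09:30 → clear.
S5: starts 14:30 at or after S7 ends 09:30 → clear.
S4: starts 15:30 at or after S7 ends 09:30 → clear.
S6: starts 19:30 at or after S7 ends 09:30 → clear.

No — it doesn't clash with anything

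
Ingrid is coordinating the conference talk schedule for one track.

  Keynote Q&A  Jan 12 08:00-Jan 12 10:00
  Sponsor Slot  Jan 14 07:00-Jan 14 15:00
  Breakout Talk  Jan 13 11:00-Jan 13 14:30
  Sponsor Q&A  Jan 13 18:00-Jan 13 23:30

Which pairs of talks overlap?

Sorted by start: Keynote Q&A, Breakout Talk, Sponsor Q&A, Sponsor Slot.
Breakout Talk starts after Keynote Q&A ends — done with Keynote Q&A.
Sponsor Q&A starts after Breakout Talk ends — done with Breakout Talk.
Sponsor Slot starts after Sponsor Q&A ends.

no overlapping pairs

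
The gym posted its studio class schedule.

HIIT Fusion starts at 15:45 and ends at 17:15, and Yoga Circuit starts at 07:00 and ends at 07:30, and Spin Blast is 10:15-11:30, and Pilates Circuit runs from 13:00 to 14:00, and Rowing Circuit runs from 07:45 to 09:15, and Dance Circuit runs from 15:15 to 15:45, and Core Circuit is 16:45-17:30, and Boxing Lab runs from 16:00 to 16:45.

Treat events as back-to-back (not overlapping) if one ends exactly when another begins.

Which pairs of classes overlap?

Boxing Lab & HIIT Fusion, Core Circuit & HIIT Fusion

Two intervals overlap when each starts before the other ends.
Sorted by start: Yoga Circuit, Rowing Circuit, Spin Blast, Pilates Circuit, Dance Circuit, HIIT Fusion, Boxing Lab, Core Circuit.
Rowing Circuit starts after Yoga Circuit ends — done with Yoga Circuit.
Spin Blast starts after Rowing Circuit ends — done with Rowing Circuit.
Pilates Circuit starts after Spin Blast ends — done with Spin Blast.
Dance Circuit starts after Pilates Circuit ends — done with Pilates Circuit.
HIIT Fusion starts exactly when Dance Circuit ends (back-to-back, no overlap) — done with Dance Circuit.
Boxing Lab starts before HIIT Fusion ends → HIIT Fusion and Boxing Lab overlap.
Core Circuit starts before HIIT Fusion ends → HIIT Fusion and Core Circuit overlap.
Core Circuit starts exactly when Boxing Lab ends (back-to-back, no overlap).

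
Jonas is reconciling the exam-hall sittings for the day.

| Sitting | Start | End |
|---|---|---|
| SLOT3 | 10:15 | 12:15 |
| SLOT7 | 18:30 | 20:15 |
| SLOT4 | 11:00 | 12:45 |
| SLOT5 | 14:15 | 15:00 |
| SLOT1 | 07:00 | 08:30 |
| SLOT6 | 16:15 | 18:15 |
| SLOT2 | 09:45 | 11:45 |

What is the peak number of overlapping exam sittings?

Walk through starts and ends in time order (an end at T is processed before a start at T):
07:00 start SLOT1 → 1
08:30 end SLOT1 → 0
09:45 start SLOT2 → 1
10:15 start SLOT3 → 2
11:00 start SLOT4 → 3
11:45 end SLOT2 → 2
12:15 end SLOT3 → 1
12:45 end SLOT4 → 0
14:15 start SLOT5 → 1
15:00 end SLOT5 → 0
16:15 start SLOT6 → 1
18:15 end SLOT6 → 0
18:30 start SLOT7 → 1
20:15 end SLOT7 → 0
Peak is 3, at 11:00 (SLOT2, SLOT3, SLOT4).

3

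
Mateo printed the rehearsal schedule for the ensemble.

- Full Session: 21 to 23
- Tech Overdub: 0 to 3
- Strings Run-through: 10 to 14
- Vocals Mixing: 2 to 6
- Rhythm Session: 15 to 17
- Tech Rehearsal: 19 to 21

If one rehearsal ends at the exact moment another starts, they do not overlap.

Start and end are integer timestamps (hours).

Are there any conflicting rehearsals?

Yes

Check each pair: they overlap iff neither finishes before the other starts.
Sorted by start: Tech Overdub, Vocals Mixing, Strings Run-through, Rhythm Session, Tech Rehearsal, Full Session.
Vocals Mixing starts before Tech Overdub ends → Tech Overdub and Vocals Mixing overlap.
That's a conflict, so the schedule is not conflict-free.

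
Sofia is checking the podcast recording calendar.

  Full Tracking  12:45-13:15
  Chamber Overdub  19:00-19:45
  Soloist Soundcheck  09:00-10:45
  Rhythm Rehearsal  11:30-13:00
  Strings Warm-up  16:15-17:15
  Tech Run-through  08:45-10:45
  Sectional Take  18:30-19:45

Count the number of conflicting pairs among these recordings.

Two intervals overlap when each starts before the other ends.
Sorted by start: Tech Run-through, Soloist Soundcheck, Rhythm Rehearsal, Full Tracking, Strings Warm-up, Sectional Take, Chamber Overdub.
Soloist Soundcheck starts before Tech Run-through ends → Tech Run-through and Soloist Soundcheck overlap.
Rhythm Rehearsal starts after Tech Run-through ends — done with Tech Run-through.
Rhythm Rehearsal starts after Soloist Soundcheck ends — done with Soloist Soundcheck.
Full Tracking starts before Rhythm Rehearsal ends → Rhythm Rehearsal and Full Tracking overlap.
Strings Warm-up starts after Rhythm Rehearsal ends — done with Rhythm Rehearsal.
Strings Warm-up starts after Full Tracking ends — done with Full Tracking.
Sectional Take starts after Strings Warm-up ends — done with Strings Warm-up.
Chamber Overdub starts before Sectional Take ends → Sectional Take and Chamber Overdub overlap.
Overlapping pairs: Chamber Overdub & Sectional Take, Full Tracking & Rhythm Rehearsal, Soloist Soundcheck & Tech Run-through — 3 in total.

3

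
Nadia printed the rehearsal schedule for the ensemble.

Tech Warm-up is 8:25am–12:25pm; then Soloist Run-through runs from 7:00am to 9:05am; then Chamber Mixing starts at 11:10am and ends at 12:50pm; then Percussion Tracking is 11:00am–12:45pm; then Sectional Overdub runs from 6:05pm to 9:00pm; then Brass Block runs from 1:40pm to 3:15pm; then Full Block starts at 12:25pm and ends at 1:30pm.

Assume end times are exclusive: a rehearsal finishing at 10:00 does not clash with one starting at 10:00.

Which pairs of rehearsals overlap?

Chamber Mixing & Full Block, Chamber Mixing & Percussion Tracking, Chamber Mixing & Tech Warm-up, Full Block & Percussion Tracking, Percussion Tracking & Tech Warm-up, Soloist Run-through & Tech Warm-up

Sorted by start: Soloist Run-through, Tech Warm-up, Percussion Tracking, Chamber Mixing, Full Block, Brass Block, Sectional Overdub.
Tech Warm-up starts before Soloist Run-through ends → Soloist Run-through and Tech Warm-up overlap.
Percussion Tracking starts after Soloist Run-through ends — done with Soloist Run-through.
Percussion Tracking starts before Tech Warm-up ends → Tech Warm-up and Percussion Tracking overlap.
Chamber Mixing starts before Tech Warm-up ends → Tech Warm-up and Chamber Mixing overlap.
Full Block starts exactly when Tech Warm-up ends (back-to-back, no overlap) — done with Tech Warm-up.
Chamber Mixing starts before Percussion Tracking ends → Percussion Tracking and Chamber Mixing overlap.
Full Block starts before Percussion Tracking ends → Percussion Tracking and Full Block overlap.
Brass Block starts after Percussion Tracking ends — done with Percussion Tracking.
Full Block starts before Chamber Mixing ends → Chamber Mixing and Full Block overlap.
Brass Block starts after Chamber Mixing ends — done with Chamber Mixing.
Brass Block starts after Full Block ends — done with Full Block.
Sectional Overdub starts after Brass Block ends.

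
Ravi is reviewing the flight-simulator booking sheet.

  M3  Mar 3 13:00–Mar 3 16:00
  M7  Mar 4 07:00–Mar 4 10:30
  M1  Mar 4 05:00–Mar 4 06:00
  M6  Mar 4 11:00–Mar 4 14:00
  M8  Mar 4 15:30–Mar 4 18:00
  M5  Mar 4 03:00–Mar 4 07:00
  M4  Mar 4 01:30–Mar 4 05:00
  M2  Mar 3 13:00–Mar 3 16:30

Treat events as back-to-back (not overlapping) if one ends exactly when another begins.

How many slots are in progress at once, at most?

Sort all start/end points and keep a running count:
Mar 3 13:00 start M2 → 1
Mar 3 13:00 start M3 → 2
Mar 3 16:00 end M3 → 1
Mar 3 16:30 end M2 → 0
Mar 4 01:30 start M4 → 1
Mar 4 03:00 start M5 → 2
Mar 4 05:00 end M4 → 1
Mar 4 05:00 start M1 → 2
Mar 4 06:00 end M1 → 1
Mar 4 07:00 end M5 → 0
Mar 4 07:00 start M7 → 1
Mar 4 10:30 end M7 → 0
Mar 4 11:00 start M6 → 1
Mar 4 14:00 end M6 → 0
Mar 4 15:30 start M8 → 1
Mar 4 18:00 end M8 → 0
Peak is 2, at Mar 3 13:00 (M2, M3).

2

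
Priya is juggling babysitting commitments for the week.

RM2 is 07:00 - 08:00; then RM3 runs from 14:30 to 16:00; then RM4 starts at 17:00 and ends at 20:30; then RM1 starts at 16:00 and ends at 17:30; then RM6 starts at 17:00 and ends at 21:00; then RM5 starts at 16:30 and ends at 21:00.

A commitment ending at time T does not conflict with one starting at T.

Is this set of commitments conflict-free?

No

Sorted by start: RM2, RM3, RM1, RM5, RM4, RM6.
RM3 starts after RM2 ends, so RM2 has no further overlaps.
RM1 starts exactly when RM3 ends (back-to-back, no overlap), so RM3 has no further overlaps.
RM5 starts before RM1 ends → RM1 and RM5 overlap.
That's a conflict, so the schedule is not conflict-free.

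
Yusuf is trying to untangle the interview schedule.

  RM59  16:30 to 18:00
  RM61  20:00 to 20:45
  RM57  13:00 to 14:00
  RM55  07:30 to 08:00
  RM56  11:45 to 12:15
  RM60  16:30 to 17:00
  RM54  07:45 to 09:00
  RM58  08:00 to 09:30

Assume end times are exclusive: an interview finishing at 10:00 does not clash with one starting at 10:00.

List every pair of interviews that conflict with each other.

RM54 & RM55, RM54 & RM58, RM59 & RM60

Sorted by start: RM55, RM54, RM58, RM56, RM57, RM59, RM60, RM61.
RM54 starts before RM55 ends → RM55 and RM54 overlap.
RM58 starts exactly when RM55 ends (back-to-back, no overlap), so nothing later overlaps RM55 either.
RM58 starts before RM54 ends → RM54 and RM58 overlap.
RM56 starts after RM54 ends, so nothing later overlaps RM54 either.
RM56 starts after RM58 ends, so nothing later overlaps RM58 either.
RM57 starts after RM56 ends, so nothing later overlaps RM56 either.
RM59 starts after RM57 ends, so nothing later overlaps RM57 either.
RM60 starts before RM59 ends → RM59 and RM60 overlap.
RM61 starts after RM59 ends.
RM61 starts after RM60 ends.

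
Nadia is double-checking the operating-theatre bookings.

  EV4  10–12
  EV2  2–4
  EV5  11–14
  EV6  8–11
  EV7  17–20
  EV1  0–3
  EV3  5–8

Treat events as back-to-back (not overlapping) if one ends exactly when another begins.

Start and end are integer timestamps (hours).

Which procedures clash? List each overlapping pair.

Two intervals overlap when each starts before the other ends.
Sorted by start: EV1, EV2, EV3, EV6, EV4, EV5, EV7.
EV2 starts before EV1 ends → EV1 and EV2 overlap.
EV3 starts after EV1 ends, so EV1 has no further overlaps.
EV3 starts after EV2 ends, so EV2 has no further overlaps.
EV6 starts exactly when EV3 ends (back-to-back, no overlap), so EV3 has no further overlaps.
EV4 starts before EV6 ends → EV6 and EV4 overlap.
EV5 starts exactly when EV6 ends (back-to-back, no overlap), so EV6 has no further overlaps.
EV5 starts before EV4 ends → EV4 and EV5 overlap.
EV7 starts after EV4 ends.
EV7 starts after EV5 ends.

EV1 & EV2, EV4 & EV5, EV4 & EV6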